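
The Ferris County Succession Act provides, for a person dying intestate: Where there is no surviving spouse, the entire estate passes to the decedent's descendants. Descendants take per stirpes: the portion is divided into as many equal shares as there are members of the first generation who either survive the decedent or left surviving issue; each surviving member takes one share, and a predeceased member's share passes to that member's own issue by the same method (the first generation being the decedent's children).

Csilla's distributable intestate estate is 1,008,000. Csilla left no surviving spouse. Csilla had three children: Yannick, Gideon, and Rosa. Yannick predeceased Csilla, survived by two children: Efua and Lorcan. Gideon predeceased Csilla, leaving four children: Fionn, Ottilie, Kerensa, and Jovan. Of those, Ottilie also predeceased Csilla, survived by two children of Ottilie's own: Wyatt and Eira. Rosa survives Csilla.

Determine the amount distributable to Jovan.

The entire 1,008,000 passes to the descendants.
That amount (1,008,000) is divided into 3 shares of 336,000: Rosa takes 336,000; Yannick's 336,000 share passes to Yannick's issue; Gideon's 336,000 share passes to Gideon's issue.
Yannick's share (336,000) is divided into 2 shares of 168,000: Efua and Lorcan each take 168,000.
Gideon's share (336,000) is divided into 4 shares of 84,000: Fionn, Kerensa, and Jovan each take 84,000; Ottilie's 84,000 share passes to Ottilie's issue.
Ottilie's share (84,000) is divided into 2 shares of 42,000: Wyatt and Eira each take 42,000.

Jovan receives 84,000.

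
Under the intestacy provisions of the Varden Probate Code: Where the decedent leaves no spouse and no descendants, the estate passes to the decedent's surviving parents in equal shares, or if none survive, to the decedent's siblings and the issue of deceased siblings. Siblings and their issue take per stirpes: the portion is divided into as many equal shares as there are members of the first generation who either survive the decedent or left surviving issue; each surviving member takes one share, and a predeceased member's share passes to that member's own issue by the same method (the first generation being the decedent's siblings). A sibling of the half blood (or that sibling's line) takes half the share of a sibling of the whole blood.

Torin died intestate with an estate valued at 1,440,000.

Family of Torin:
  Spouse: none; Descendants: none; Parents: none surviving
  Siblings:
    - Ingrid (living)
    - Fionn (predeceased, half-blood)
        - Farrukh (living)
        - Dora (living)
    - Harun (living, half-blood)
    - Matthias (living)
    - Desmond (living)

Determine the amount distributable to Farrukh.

Farrukh receives 90,000.

The entire 1,440,000 passes to the siblings and their issue.
Counting each half-blood sibling's line as half a unit, there are 4 units in 1,440,000, so one unit is 360,000. Whole-blood lines (Ingrid, Matthias, and Desmond) take 360,000 each; half-blood lines (Fionn and Harun) take 180,000 each.
Fionn's share (180,000) is divided into 2 shares of 90,000: Farrukh and Dora each take 90,000.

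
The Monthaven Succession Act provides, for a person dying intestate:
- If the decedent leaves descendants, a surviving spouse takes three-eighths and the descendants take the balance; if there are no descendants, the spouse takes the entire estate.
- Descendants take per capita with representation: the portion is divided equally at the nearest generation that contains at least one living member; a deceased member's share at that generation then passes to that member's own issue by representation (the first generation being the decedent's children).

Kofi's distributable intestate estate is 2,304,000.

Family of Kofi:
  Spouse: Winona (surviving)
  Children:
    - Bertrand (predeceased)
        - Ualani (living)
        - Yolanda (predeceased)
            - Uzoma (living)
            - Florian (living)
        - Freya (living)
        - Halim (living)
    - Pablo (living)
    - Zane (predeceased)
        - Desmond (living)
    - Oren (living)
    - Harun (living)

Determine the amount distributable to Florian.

Winona takes three-eighths of 2,304,000 = 864,000. The remaining 1,440,000 passes to the descendants.
The descendants' portion (1,440,000) is divided into 5 shares of 288,000: Pablo, Oren, and Harun each take 288,000; Bertrand's 288,000 share passes to Bertrand's issue; Zane's 288,000 share passes to Zane's issue.
Bertrand's share (288,000) is divided into 4 shares of 72,000: Ualani, Freya, and Halim each take 72,000; Yolanda's 72,000 share passes to Yolanda's issue.
Yolanda's share (72,000) is divided into 2 shares of 36,000: Uzoma and Florian each take 36,000.
Zane's share (288,000) passes entirely to Desmond.

Florian receives 36,000.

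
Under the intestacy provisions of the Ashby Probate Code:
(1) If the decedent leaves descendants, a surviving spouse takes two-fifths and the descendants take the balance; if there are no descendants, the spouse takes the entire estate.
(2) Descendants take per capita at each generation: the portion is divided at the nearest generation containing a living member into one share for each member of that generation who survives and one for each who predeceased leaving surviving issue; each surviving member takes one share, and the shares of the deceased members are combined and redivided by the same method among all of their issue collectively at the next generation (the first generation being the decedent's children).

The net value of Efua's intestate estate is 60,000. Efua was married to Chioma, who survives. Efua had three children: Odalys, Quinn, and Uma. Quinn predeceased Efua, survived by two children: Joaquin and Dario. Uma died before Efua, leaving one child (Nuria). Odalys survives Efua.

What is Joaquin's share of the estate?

Joaquin receives 8,000.

Chioma takes two-fifths of 60,000 = 24,000. The remaining 36,000 passes to the descendants.
The descendants' portion (36,000) is divided at the children's generation into 3 shares of 12,000. Odalys takes 12,000. The 2 shares of the deceased (Quinn and Uma) are combined into a pool of 24,000.
That pool (24,000) is divided at the grandchildren's generation equally among Joaquin, Dario, and Nuria: 8,000 each.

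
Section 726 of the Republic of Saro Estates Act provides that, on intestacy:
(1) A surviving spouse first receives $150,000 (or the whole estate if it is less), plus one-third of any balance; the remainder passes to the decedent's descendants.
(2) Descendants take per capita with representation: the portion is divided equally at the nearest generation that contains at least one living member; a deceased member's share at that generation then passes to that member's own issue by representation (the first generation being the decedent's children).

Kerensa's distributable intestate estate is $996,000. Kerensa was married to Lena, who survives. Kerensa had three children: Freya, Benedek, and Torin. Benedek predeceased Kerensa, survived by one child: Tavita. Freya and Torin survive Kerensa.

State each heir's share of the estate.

Lena first takes $150,000, leaving a balance of $846,000. Lena then takes one-third of the balance ($282,000), for a total of $432,000. The remaining $564,000 passes to the descendants.
The descendants' portion ($564,000) is divided into 3 shares of $188,000: Freya and Torin each take $188,000; Benedek's $188,000 share passes to Benedek's issue.
Benedek's share ($188,000) passes entirely to Tavita.

Lena: $432,000; Freya: $188,000; Tavita: $188,000; Torin: $188,000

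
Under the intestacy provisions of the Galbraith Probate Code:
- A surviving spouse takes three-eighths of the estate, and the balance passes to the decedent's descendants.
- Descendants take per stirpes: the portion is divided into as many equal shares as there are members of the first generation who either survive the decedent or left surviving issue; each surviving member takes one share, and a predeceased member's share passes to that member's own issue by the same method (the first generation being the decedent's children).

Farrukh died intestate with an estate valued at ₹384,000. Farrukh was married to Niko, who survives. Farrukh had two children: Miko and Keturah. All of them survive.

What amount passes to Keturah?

Keturah receives ₹120,000.

Niko takes three-eighths of ₹384,000 = ₹144,000. The remaining ₹240,000 passes to the descendants.
The descendants' portion (₹240,000) is divided into 2 shares of ₹120,000: Miko and Keturah each take ₹120,000.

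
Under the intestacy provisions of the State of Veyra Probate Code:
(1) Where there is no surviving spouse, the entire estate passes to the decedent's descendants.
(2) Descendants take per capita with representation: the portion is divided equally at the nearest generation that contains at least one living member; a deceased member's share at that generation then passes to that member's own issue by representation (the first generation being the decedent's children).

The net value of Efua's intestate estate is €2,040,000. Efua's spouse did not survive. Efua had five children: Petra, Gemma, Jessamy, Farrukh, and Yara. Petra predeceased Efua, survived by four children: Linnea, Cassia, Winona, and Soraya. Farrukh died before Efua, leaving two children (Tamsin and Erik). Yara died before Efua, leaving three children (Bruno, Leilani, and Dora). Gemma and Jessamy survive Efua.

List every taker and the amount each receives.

Linnea: €102,000; Cassia: €102,000; Winona: €102,000; Soraya: €102,000; Gemma: €408,000; Jessamy: €408,000; Tamsin: €204,000; Erik: €204,000; Bruno: €136,000; Leilani: €136,000; Dora: €136,000

The entire €2,040,000 passes to the descendants.
That amount (€2,040,000) is divided into 5 shares of €408,000: Gemma and Jessamy each take €408,000; Petra's €408,000 share passes to Petra's issue; Farrukh's €408,000 share passes to Farrukh's issue; Yara's €408,000 share passes to Yara's issue.
Petra's share (€408,000) is divided into 4 shares of €102,000: Linnea, Cassia, Winona, and Soraya each take €102,000.
Farrukh's share (€408,000) is divided into 2 shares of €204,000: Tamsin and Erik each take €204,000.
Yara's share (€408,000) is divided into 3 shares of €136,000: Bruno, Leilani, and Dora each take €136,000.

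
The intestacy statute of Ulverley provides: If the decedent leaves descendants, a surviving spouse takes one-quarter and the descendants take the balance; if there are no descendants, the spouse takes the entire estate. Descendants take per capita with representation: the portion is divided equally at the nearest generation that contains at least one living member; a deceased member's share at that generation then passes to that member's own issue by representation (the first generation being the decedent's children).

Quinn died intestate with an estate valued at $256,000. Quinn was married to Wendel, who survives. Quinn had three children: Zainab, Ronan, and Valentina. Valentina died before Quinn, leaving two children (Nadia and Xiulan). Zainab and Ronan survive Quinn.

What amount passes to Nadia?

Nadia receives $32,000.

Wendel takes one-quarter of $256,000 = $64,000. The remaining $192,000 passes to the descendants.
The descendants' portion ($192,000) is divided into 3 shares of $64,000: Zainab and Ronan each take $64,000; Valentina's $64,000 share passes to Valentina's issue.
Valentina's share ($64,000) is divided into 2 shares of $32,000: Nadia and Xiulan each take $32,000.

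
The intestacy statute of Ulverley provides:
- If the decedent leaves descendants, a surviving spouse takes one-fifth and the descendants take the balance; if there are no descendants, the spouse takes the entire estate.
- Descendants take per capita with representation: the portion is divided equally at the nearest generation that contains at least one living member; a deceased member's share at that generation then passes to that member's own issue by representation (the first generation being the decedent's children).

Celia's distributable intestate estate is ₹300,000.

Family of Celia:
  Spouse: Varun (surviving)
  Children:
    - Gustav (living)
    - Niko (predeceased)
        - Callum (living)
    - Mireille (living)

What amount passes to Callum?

Varun takes one-fifth of ₹300,000 = ₹60,000. The remaining ₹240,000 passes to the descendants.
The descendants' portion (₹240,000) is divided into 3 shares of ₹80,000: Gustav and Mireille each take ₹80,000; Niko's ₹80,000 share passes to Niko's issue.
Niko's share (₹80,000) passes entirely to Callum.

Callum receives ₹80,000.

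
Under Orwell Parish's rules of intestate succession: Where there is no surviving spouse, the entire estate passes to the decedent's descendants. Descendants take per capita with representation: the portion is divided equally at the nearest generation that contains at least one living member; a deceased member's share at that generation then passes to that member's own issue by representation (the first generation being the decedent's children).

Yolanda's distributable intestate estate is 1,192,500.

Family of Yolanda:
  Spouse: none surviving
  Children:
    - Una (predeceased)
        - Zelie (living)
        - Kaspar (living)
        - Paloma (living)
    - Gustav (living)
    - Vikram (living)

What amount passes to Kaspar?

The entire 1,192,500 passes to the descendants.
That amount (1,192,500) is divided into 3 shares of 397,500: Gustav and Vikram each take 397,500; Una's 397,500 share passes to Una's issue.
Una's share (397,500) is divided into 3 shares of 132,500: Zelie, Kaspar, and Paloma each take 132,500.

Kaspar receives 132,500.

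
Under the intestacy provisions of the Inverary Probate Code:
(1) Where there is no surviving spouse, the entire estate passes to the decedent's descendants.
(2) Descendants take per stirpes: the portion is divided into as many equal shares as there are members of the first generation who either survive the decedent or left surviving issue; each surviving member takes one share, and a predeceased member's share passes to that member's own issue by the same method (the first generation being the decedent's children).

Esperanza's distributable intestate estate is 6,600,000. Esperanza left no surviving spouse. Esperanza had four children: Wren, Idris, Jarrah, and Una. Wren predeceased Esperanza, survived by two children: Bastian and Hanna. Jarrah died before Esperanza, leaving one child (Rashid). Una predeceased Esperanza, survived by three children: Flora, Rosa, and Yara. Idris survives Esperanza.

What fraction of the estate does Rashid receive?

The entire 6,600,000 passes to the descendants.
That amount (6,600,000) is divided into 4 shares of 1,650,000: Idris takes 1,650,000; Wren's 1,650,000 share passes to Wren's issue; Jarrah's 1,650,000 share passes to Jarrah's issue; Una's 1,650,000 share passes to Una's issue.
Wren's share (1,650,000) is divided into 2 shares of 825,000: Bastian and Hanna each take 825,000.
Jarrah's share (1,650,000) passes entirely to Rashid.
Una's share (1,650,000) is divided into 3 shares of 550,000: Flora, Rosa, and Yara each take 550,000.

Rashid receives 1/4 of the estate.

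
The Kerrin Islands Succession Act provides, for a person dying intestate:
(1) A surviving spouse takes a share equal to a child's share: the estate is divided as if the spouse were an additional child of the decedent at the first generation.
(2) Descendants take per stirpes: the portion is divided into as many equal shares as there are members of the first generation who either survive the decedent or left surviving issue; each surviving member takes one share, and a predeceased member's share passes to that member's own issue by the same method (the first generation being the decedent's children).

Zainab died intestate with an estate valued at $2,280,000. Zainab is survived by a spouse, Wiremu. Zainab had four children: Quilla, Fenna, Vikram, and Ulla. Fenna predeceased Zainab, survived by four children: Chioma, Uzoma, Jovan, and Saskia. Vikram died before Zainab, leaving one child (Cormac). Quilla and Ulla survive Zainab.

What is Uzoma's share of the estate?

The spouse counts as an additional share at the children's level, so there are 5 primary shares of $456,000. Wiremu takes one such share ($456,000).
The children's combined portion ($1,824,000) is divided into 4 shares of $456,000: Quilla and Ulla each take $456,000; Fenna's $456,000 share passes to Fenna's issue; Vikram's $456,000 share passes to Vikram's issue.
Fenna's share ($456,000) is divided into 4 shares of $114,000: Chioma, Uzoma, Jovan, and Saskia each take $114,000.
Vikram's share ($456,000) passes entirely to Cormac.

Uzoma receives $114,000.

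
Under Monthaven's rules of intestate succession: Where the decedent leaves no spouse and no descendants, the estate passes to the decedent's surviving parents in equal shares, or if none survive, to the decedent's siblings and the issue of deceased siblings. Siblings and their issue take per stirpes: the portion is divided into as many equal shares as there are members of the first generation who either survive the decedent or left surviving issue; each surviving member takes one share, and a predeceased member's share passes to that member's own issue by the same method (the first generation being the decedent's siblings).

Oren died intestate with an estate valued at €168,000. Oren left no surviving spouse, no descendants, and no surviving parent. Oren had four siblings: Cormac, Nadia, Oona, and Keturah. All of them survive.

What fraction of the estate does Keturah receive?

Keturah receives 1/4 of the estate.

The entire €168,000 passes to the siblings and their issue.
That amount (€168,000) is divided into 4 shares of €42,000: Cormac, Nadia, Oona, and Keturah each take €42,000.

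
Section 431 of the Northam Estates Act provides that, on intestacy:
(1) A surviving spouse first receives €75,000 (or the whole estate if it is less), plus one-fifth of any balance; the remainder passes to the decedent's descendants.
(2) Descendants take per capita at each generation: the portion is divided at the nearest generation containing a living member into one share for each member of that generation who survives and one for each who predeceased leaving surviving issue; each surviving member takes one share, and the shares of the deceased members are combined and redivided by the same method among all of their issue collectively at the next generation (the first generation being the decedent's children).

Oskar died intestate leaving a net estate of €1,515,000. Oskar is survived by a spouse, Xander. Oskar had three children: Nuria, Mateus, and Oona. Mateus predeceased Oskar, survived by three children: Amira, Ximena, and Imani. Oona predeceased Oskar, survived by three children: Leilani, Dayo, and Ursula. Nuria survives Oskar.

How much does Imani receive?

Imani receives €128,000.

Xander first takes €75,000, leaving a balance of €1,440,000. Xander then takes one-fifth of the balance (€288,000), for a total of €363,000. The remaining €1,152,000 passes to the descendants.
The descendants' portion (€1,152,000) is divided at the children's generation into 3 shares of €384,000. Nuria takes €384,000. The 2 shares of the deceased (Mateus and Oona) are combined into a pool of €768,000.
That pool (€768,000) is divided at the grandchildren's generation equally among Amira, Ximena, Imani, Leilani, Dayo, and Ursula: €128,000 each.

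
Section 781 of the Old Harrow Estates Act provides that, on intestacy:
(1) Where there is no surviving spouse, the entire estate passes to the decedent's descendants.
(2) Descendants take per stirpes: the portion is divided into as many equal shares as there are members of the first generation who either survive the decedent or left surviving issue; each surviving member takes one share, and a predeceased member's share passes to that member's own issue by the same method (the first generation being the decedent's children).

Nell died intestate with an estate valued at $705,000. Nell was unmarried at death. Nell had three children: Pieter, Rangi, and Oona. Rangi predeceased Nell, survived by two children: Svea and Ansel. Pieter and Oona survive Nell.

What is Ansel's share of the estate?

The entire $705,000 passes to the descendants.
That amount ($705,000) is divided into 3 shares of $235,000: Pieter and Oona each take $235,000; Rangi's $235,000 share passes to Rangi's issue.
Rangi's share ($235,000) is divided into 2 shares of $117,500: Svea and Ansel each take $117,500.

Ansel receives $117,500.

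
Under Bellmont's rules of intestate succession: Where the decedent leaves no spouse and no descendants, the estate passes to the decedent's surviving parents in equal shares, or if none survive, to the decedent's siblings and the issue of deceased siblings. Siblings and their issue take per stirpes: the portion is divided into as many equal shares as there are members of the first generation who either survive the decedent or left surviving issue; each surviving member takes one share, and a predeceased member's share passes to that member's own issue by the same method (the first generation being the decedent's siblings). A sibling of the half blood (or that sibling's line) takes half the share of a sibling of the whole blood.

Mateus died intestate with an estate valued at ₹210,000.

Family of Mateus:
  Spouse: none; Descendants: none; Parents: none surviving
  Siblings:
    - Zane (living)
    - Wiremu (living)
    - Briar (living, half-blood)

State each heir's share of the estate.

Zane: ₹84,000; Wiremu: ₹84,000; Briar: ₹42,000

The entire ₹210,000 passes to the siblings and their issue.
Counting each half-blood sibling's line as half a unit, there are 5/2 units in ₹210,000, so one unit is ₹84,000. Whole-blood lines (Zane and Wiremu) take ₹84,000 each; half-blood lines (Briar) take ₹42,000 each.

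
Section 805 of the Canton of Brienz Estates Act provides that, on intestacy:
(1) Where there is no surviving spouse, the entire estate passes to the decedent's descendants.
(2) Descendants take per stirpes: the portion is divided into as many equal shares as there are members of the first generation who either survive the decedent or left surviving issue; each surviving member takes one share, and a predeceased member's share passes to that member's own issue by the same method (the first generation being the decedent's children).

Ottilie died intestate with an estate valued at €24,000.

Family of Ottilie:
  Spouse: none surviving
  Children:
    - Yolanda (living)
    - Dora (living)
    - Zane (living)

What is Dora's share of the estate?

Dora receives €8,000.

The entire €24,000 passes to the descendants.
That amount (€24,000) is divided into 3 shares of €8,000: Yolanda, Dora, and Zane each take €8,000.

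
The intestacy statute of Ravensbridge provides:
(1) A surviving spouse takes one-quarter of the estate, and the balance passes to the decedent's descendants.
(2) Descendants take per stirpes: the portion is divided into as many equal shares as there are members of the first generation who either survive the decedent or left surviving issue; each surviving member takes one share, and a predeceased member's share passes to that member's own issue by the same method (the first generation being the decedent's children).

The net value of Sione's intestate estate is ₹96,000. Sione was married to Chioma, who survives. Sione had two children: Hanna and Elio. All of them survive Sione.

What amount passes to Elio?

Elio receives ₹36,000.

Chioma takes one-quarter of ₹96,000 = ₹24,000. The remaining ₹72,000 passes to the descendants.
The descendants' portion (₹72,000) is divided into 2 shares of ₹36,000: Hanna and Elio each take ₹36,000.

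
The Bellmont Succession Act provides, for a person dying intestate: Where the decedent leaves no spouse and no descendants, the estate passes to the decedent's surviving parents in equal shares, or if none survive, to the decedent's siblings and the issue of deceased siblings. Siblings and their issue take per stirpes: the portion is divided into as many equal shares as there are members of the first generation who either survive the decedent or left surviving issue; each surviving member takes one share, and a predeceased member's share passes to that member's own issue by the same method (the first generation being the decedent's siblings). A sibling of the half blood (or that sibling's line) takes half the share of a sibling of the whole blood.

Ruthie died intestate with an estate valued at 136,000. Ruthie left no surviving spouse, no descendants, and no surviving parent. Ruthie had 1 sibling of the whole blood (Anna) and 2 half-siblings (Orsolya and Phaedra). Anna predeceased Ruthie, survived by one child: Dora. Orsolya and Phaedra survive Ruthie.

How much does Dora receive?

Dora receives 68,000.

The entire 136,000 passes to the siblings and their issue.
Counting each half-blood sibling's line as half a unit, there are 2 units in 136,000, so one unit is 68,000. Whole-blood lines (Anna) take 68,000 each; half-blood lines (Orsolya and Phaedra) take 34,000 each.
Anna's share (68,000) passes entirely to Dora.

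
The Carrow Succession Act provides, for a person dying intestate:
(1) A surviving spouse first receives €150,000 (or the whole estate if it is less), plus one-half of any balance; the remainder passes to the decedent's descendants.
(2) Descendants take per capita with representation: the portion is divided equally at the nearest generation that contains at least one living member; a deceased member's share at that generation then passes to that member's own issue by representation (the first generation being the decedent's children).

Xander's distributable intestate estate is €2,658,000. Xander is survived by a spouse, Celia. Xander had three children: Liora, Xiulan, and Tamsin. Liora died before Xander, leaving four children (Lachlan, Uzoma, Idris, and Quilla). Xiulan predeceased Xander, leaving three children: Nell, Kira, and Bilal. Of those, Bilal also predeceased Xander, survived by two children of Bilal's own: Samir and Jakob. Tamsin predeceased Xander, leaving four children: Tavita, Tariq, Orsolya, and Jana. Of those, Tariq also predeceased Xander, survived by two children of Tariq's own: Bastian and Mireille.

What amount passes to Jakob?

Celia first takes €150,000, leaving a balance of €2,508,000. Celia then takes one-half of the balance (€1,254,000), for a total of €1,404,000. The remaining €1,254,000 passes to the descendants.
No child survives, so the initial division is made at the grandchildren's generation.
The descendants' portion (€1,254,000) is divided into 11 shares of €114,000: Lachlan, Uzoma, Idris, Quilla, Nell, Kira, Tavita, Orsolya, and Jana each take €114,000; Bilal's €114,000 share passes to Bilal's issue; Tariq's €114,000 share passes to Tariq's issue.
Bilal's share (€114,000) is divided into 2 shares of €57,000: Samir and Jakob each take €57,000.
Tariq's share (€114,000) is divided into 2 shares of €57,000: Bastian and Mireille each take €57,000.

Jakob receives €57,000.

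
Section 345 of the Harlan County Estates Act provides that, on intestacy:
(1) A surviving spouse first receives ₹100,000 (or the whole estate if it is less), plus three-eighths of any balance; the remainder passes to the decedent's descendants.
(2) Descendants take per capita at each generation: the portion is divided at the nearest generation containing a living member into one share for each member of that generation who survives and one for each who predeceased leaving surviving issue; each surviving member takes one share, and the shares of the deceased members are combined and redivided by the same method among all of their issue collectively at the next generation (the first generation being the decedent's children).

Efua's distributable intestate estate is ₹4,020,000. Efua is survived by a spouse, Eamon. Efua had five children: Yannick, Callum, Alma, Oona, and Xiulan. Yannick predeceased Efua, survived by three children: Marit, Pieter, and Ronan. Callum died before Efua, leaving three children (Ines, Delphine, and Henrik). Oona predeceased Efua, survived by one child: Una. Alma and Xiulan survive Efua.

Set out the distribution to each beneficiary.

Eamon first takes ₹100,000, leaving a balance of ₹3,920,000. Eamon then takes three-eighths of the balance (₹1,470,000), for a total of ₹1,570,000. The remaining ₹2,450,000 passes to the descendants.
The descendants' portion (₹2,450,000) is divided at the children's generation into 5 shares of ₹490,000. Alma and Xiulan each take ₹490,000. The 3 shares of the deceased (Yannick, Callum, and Oona) are combined into a pool of ₹1,470,000.
That pool (₹1,470,000) is divided at the grandchildren's generation equally among Marit, Pieter, Ronan, Ines, Delphine, Henrik, and Una: ₹210,000 each.

Eamon: ₹1,570,000; Marit: ₹210,000; Pieter: ₹210,000; Ronan: ₹210,000; Ines: ₹210,000; Delphine: ₹210,000; Henrik: ₹210,000; Alma: ₹490,000; Una: ₹210,000; Xiulan: ₹490,000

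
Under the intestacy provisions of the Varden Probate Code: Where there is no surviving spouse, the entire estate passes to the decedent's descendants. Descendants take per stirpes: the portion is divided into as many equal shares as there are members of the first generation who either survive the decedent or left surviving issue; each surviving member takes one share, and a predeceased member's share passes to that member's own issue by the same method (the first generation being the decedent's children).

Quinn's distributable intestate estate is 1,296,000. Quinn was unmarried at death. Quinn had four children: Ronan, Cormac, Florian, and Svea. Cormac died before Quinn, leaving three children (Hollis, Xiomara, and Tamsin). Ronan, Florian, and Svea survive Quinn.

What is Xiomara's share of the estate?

Xiomara receives 108,000.

The entire 1,296,000 passes to the descendants.
That amount (1,296,000) is divided into 4 shares of 324,000: Ronan, Florian, and Svea each take 324,000; Cormac's 324,000 share passes to Cormac's issue.
Cormac's share (324,000) is divided into 3 shares of 108,000: Hollis, Xiomara, and Tamsin each take 108,000.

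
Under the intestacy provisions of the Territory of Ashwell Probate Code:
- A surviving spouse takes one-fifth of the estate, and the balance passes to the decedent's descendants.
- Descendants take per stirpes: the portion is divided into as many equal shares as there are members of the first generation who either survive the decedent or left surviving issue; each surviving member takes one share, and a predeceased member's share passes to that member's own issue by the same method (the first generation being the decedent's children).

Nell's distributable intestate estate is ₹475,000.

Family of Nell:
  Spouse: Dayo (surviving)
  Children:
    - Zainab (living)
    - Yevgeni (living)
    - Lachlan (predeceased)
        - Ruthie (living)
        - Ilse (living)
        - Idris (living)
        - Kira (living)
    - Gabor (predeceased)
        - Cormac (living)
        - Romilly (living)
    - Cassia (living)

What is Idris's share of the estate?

Idris receives ₹19,000.

Dayo takes one-fifth of ₹475,000 = ₹95,000. The remaining ₹380,000 passes to the descendants.
The descendants' portion (₹380,000) is divided into 5 shares of ₹76,000: Zainab, Yevgeni, and Cassia each take ₹76,000; Lachlan's ₹76,000 share passes to Lachlan's issue; Gabor's ₹76,000 share passes to Gabor's issue.
Lachlan's share (₹76,000) is divided into 4 shares of ₹19,000: Ruthie, Ilse, Idris, and Kira each take ₹19,000.
Gabor's share (₹76,000) is divided into 2 shares of ₹38,000: Cormac and Romilly each take ₹38,000.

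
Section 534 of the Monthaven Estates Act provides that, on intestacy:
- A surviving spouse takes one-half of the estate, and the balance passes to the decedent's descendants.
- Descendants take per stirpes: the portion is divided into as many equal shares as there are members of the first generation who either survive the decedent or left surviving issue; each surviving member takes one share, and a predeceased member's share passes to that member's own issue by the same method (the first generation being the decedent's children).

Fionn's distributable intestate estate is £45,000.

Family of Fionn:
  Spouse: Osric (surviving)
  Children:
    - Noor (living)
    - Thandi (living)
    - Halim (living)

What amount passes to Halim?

Halim receives £7,500.

Osric takes one-half of £45,000 = £22,500. The remaining £22,500 passes to the descendants.
The descendants' portion (£22,500) is divided into 3 shares of £7,500: Noor, Thandi, and Halim each take £7,500.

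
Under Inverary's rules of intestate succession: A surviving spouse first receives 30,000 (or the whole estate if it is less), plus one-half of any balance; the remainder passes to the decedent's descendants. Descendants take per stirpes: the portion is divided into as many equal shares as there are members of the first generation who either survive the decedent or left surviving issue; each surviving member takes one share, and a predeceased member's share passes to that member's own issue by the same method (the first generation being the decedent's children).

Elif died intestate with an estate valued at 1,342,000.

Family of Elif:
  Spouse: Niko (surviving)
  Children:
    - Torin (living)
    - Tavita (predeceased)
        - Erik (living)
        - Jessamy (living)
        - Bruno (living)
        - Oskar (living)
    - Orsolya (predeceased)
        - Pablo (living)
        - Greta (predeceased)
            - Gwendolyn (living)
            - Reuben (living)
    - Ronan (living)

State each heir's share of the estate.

Niko first takes 30,000, leaving a balance of 1,312,000. Niko then takes one-half of the balance (656,000), for a total of 686,000. The remaining 656,000 passes to the descendants.
The descendants' portion (656,000) is divided into 4 shares of 164,000: Torin and Ronan each take 164,000; Tavita's 164,000 share passes to Tavita's issue; Orsolya's 164,000 share passes to Orsolya's issue.
Tavita's share (164,000) is divided into 4 shares of 41,000: Erik, Jessamy, Bruno, and Oskar each take 41,000.
Orsolya's share (164,000) is divided into 2 shares of 82,000: Pablo takes 82,000; Greta's 82,000 share passes to Greta's issue.
Greta's share (82,000) is divided into 2 shares of 41,000: Gwendolyn and Reuben each take 41,000.

Niko: 686,000; Torin: 164,000; Erik: 41,000; Jessamy: 41,000; Bruno: 41,000; Oskar: 41,000; Pablo: 82,000; Gwendolyn: 41,000; Reuben: 41,000; Ronan: 164,000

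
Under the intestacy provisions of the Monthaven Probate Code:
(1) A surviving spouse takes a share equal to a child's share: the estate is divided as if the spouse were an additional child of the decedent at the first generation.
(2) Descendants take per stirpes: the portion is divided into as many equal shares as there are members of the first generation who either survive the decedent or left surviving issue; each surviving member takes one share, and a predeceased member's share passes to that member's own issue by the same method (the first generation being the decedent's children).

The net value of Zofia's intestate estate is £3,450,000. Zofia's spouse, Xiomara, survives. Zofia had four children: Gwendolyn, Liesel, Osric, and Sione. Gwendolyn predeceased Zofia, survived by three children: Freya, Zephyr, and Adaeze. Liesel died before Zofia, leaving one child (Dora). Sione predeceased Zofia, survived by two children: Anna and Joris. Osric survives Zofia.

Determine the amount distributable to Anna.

Anna receives £345,000.

The spouse counts as an additional share at the children's level, so there are 5 primary shares of £690,000. Xiomara takes one such share (£690,000).
The children's combined portion (£2,760,000) is divided into 4 shares of £690,000: Osric takes £690,000; Gwendolyn's £690,000 share passes to Gwendolyn's issue; Liesel's £690,000 share passes to Liesel's issue; Sione's £690,000 share passes to Sione's issue.
Gwendolyn's share (£690,000) is divided into 3 shares of £230,000: Freya, Zephyr, and Adaeze each take £230,000.
Liesel's share (£690,000) passes entirely to Dora.
Sione's share (£690,000) is divided into 2 shares of £345,000: Anna and Joris each take £345,000.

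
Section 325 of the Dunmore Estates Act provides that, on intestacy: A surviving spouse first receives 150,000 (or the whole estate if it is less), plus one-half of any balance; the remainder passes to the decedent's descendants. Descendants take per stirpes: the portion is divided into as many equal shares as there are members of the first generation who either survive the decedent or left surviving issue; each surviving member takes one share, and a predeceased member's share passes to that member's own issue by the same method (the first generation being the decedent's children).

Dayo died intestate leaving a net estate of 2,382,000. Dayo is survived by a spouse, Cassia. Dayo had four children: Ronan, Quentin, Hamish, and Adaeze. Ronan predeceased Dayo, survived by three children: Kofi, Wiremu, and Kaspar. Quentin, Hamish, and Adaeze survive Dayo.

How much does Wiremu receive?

Wiremu receives 93,000.

Cassia first takes 150,000, leaving a balance of 2,232,000. Cassia then takes one-half of the balance (1,116,000), for a total of 1,266,000. The remaining 1,116,000 passes to the descendants.
The descendants' portion (1,116,000) is divided into 4 shares of 279,000: Quentin, Hamish, and Adaeze each take 279,000; Ronan's 279,000 share passes to Ronan's issue.
Ronan's share (279,000) is divided into 3 shares of 93,000: Kofi, Wiremu, and Kaspar each take 93,000.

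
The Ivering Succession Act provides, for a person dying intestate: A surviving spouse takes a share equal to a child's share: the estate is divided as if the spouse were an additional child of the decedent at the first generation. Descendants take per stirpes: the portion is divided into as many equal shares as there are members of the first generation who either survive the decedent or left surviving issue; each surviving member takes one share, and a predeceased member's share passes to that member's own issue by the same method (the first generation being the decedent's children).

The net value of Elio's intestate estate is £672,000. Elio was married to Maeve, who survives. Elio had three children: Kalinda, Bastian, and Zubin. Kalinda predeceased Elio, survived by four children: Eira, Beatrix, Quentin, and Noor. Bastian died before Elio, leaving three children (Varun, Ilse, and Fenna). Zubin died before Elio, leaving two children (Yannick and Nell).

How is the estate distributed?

The spouse counts as an additional share at the children's level, so there are 4 primary shares of £168,000. Maeve takes one such share (£168,000).
The children's combined portion (£504,000) is divided into 3 shares of £168,000: Kalinda's £168,000 share passes to Kalinda's issue; Bastian's £168,000 share passes to Bastian's issue; Zubin's £168,000 share passes to Zubin's issue.
Kalinda's share (£168,000) is divided into 4 shares of £42,000: Eira, Beatrix, Quentin, and Noor each take £42,000.
Bastian's share (£168,000) is divided into 3 shares of £56,000: Varun, Ilse, and Fenna each take £56,000.
Zubin's share (£168,000) is divided into 2 shares of £84,000: Yannick and Nell each take £84,000.

Maeve: £168,000; Eira: £42,000; Beatrix: £42,000; Quentin: £42,000; Noor: £42,000; Varun: £56,000; Ilse: £56,000; Fenna: £56,000; Yannick: £84,000; Nell: £84,000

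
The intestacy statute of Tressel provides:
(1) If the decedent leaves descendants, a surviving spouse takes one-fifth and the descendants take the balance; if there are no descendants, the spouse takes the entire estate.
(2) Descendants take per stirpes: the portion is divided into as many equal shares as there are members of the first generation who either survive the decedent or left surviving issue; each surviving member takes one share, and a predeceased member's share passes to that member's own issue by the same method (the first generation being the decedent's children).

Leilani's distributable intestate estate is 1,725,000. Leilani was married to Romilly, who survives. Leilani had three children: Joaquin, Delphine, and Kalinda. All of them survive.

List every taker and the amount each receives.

Romilly takes one-fifth of 1,725,000 = 345,000. The remaining 1,380,000 passes to the descendants.
The descendants' portion (1,380,000) is divided into 3 shares of 460,000: Joaquin, Delphine, and Kalinda each take 460,000.

Romilly: 345,000; Joaquin: 460,000; Delphine: 460,000; Kalinda: 460,000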